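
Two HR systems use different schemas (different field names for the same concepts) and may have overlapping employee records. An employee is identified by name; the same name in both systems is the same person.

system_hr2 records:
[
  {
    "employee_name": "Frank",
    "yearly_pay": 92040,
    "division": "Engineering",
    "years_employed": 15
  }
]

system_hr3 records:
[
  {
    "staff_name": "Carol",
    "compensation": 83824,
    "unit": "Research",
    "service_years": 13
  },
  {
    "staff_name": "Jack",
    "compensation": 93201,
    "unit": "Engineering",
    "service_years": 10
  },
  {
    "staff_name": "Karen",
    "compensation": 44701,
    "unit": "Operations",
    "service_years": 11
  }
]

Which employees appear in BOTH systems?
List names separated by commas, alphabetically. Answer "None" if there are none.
None

Schema mapping: "employee_name" (system_hr2) = "staff_name" (system_hr3) = employee name

Names in system_hr2: ['Frank']
Names in system_hr3: ['Carol', 'Jack', 'Karen']

Intersection: None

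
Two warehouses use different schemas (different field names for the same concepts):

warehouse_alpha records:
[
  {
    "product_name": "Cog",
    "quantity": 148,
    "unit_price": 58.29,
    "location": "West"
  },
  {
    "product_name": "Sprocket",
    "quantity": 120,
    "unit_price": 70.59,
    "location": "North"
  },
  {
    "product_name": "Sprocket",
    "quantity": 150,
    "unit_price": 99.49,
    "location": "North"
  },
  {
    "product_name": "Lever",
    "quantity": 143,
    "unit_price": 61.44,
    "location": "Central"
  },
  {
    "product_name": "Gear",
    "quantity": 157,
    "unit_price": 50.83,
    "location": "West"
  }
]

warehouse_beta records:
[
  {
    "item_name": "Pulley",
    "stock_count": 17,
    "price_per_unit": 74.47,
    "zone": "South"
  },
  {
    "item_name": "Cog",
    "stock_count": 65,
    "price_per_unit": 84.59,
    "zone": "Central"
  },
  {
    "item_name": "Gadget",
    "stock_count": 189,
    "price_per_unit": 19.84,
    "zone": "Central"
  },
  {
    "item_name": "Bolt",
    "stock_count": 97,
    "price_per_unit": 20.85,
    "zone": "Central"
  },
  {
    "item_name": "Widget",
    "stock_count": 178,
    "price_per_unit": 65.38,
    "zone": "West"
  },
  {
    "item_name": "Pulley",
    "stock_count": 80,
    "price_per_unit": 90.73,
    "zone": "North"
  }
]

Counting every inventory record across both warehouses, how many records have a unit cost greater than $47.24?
9

Schema mapping: "unit_price" (warehouse_alpha) = "price_per_unit" (warehouse_beta) = unit cost

Records > $47.24 in warehouse_alpha: 5
Records > $47.24 in warehouse_beta: 4

Total count: 5 + 4 = 9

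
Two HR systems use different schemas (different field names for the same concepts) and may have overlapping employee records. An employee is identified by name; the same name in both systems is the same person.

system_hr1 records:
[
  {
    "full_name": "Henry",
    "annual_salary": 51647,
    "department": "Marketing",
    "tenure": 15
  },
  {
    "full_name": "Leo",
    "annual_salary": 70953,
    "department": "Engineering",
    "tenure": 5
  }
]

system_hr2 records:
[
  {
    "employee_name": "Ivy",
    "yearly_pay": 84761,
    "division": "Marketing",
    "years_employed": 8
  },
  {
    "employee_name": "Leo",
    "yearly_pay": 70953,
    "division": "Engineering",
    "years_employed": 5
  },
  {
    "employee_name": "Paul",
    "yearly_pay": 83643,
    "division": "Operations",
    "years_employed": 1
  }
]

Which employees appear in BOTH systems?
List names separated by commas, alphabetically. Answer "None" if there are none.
Leo

Schema mapping: "full_name" (system_hr1) = "employee_name" (system_hr2) = employee name

Names in system_hr1: ['Henry', 'Leo']
Names in system_hr2: ['Ivy', 'Leo', 'Paul']

Intersection: ['Leo']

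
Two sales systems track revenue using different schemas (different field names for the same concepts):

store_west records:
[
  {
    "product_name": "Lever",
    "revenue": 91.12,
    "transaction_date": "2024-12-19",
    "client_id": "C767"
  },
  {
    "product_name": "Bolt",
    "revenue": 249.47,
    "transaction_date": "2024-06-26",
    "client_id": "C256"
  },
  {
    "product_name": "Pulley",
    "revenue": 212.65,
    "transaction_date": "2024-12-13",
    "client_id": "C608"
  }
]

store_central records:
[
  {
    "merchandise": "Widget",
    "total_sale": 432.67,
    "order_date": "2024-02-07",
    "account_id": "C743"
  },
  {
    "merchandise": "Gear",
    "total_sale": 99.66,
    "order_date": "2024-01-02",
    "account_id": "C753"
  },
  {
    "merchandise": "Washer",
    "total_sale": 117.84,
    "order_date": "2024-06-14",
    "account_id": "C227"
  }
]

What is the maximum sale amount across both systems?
432.67

Reconcile: "revenue" (store_west) = "total_sale" (store_central) = sale amount

Maximum in store_west: 249.47
Maximum in store_central: 432.67

Overall maximum: max(249.47, 432.67) = 432.67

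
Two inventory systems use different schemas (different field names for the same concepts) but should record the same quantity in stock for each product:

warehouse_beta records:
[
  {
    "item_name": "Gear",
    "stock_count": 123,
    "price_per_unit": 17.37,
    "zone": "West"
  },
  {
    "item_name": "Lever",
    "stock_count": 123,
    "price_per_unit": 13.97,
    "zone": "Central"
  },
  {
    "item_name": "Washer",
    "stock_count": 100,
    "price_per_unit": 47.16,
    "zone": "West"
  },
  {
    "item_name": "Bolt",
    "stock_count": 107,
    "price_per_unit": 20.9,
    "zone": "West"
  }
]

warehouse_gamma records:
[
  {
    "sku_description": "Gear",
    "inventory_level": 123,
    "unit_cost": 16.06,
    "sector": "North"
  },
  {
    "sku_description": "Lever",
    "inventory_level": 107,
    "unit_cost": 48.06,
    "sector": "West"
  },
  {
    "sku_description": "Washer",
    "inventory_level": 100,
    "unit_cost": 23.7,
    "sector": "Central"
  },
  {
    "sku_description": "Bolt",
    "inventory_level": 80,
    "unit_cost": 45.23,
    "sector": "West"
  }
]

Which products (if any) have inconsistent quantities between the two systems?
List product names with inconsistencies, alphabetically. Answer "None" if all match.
Bolt, Lever

Schema mappings:
- "item_name" (warehouse_beta) = "sku_description" (warehouse_gamma) = product name
- "stock_count" (warehouse_beta) = "inventory_level" (warehouse_gamma) = quantity

Comparison:
  Gear: 123 vs 123 - MATCH
  Lever: 123 vs 107 - MISMATCH
  Washer: 100 vs 100 - MATCH
  Bolt: 107 vs 80 - MISMATCH

Products with inconsistencies: Bolt, Lever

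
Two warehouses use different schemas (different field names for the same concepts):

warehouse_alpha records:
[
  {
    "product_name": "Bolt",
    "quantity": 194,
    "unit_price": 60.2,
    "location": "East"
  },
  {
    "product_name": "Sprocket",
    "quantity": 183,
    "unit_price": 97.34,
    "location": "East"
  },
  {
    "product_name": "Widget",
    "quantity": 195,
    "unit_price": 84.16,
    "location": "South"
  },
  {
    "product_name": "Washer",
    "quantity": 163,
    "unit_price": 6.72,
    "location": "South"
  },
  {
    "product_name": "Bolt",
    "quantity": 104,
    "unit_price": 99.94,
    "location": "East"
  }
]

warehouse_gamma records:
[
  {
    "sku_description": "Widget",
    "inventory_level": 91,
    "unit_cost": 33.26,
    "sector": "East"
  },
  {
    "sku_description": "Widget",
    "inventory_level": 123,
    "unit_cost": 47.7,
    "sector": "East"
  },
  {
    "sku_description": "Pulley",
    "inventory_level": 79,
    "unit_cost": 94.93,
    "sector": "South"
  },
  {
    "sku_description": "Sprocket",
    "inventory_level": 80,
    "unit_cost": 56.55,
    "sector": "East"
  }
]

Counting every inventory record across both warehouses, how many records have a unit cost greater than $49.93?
6

Schema mapping: "unit_price" (warehouse_alpha) = "unit_cost" (warehouse_gamma) = unit cost

Records > $49.93 in warehouse_alpha: 4
Records > $49.93 in warehouse_gamma: 2

Total count: 4 + 2 = 6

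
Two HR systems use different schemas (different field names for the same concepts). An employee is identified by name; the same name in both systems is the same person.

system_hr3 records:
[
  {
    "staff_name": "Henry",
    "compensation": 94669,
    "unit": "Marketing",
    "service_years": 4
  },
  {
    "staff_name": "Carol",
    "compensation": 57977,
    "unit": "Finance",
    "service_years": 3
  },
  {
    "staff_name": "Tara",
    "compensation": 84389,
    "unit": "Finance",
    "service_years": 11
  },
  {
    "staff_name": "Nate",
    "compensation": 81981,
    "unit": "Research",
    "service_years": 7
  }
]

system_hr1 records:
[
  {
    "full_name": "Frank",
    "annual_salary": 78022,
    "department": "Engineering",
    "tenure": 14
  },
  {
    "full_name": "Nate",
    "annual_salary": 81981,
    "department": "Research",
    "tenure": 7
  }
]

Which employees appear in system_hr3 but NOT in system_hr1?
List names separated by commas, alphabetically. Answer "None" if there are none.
Carol, Henry, Tara

Schema mapping: "staff_name" (system_hr3) = "full_name" (system_hr1) = employee name

Names in system_hr3: ['Carol', 'Henry', 'Nate', 'Tara']
Names in system_hr1: ['Frank', 'Nate']

In system_hr3 but not system_hr1: ['Carol', 'Henry', 'Tara']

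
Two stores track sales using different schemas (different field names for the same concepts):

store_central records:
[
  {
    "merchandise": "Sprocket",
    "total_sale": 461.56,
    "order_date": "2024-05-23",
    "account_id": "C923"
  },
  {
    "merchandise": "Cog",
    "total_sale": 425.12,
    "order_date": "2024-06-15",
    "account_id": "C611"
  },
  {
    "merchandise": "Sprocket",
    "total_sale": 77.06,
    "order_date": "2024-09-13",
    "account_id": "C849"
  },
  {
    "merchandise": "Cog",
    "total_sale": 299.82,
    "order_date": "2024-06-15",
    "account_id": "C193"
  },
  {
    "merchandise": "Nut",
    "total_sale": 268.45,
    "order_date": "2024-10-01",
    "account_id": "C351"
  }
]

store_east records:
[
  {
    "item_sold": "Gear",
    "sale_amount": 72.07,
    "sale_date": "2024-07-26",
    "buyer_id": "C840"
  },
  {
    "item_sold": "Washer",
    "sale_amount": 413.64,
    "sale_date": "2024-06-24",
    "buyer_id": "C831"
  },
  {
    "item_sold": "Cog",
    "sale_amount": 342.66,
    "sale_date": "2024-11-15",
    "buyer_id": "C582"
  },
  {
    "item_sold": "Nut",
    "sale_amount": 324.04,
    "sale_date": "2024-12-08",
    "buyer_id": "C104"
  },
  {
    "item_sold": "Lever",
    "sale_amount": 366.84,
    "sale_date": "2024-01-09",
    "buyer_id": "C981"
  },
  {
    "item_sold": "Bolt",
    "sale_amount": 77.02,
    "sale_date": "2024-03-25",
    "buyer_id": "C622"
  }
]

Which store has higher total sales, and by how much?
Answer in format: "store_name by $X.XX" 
store_east by $64.26

Schema mapping: "total_sale" (store_central) = "sale_amount" (store_east) = sale amount

Total for store_central: 1532.01
Total for store_east: 1596.27

Difference: |1532.01 - 1596.27| = 64.26
store_east has higher sales by $64.26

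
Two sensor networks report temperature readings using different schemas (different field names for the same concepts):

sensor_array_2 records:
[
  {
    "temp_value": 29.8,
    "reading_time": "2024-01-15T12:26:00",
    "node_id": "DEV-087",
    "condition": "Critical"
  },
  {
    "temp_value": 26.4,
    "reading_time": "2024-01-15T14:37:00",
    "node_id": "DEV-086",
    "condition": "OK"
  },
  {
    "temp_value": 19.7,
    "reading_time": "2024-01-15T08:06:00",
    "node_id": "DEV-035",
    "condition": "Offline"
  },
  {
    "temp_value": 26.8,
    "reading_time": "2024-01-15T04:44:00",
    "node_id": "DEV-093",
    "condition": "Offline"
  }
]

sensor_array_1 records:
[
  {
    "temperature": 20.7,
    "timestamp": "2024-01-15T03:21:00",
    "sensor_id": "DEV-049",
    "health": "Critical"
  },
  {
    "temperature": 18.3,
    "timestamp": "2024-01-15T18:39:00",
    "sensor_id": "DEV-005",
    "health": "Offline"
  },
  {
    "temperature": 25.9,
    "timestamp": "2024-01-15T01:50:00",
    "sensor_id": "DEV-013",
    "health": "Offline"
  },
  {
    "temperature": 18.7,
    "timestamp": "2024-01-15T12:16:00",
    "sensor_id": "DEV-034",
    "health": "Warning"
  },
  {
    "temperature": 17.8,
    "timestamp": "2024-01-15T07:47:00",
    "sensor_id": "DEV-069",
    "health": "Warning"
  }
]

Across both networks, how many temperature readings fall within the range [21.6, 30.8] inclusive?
4

Schema mapping: "temp_value" (sensor_array_2) = "temperature" (sensor_array_1) = temperature

Readings in [21.6, 30.8] from sensor_array_2: 3
Readings in [21.6, 30.8] from sensor_array_1: 1

Total count: 3 + 1 = 4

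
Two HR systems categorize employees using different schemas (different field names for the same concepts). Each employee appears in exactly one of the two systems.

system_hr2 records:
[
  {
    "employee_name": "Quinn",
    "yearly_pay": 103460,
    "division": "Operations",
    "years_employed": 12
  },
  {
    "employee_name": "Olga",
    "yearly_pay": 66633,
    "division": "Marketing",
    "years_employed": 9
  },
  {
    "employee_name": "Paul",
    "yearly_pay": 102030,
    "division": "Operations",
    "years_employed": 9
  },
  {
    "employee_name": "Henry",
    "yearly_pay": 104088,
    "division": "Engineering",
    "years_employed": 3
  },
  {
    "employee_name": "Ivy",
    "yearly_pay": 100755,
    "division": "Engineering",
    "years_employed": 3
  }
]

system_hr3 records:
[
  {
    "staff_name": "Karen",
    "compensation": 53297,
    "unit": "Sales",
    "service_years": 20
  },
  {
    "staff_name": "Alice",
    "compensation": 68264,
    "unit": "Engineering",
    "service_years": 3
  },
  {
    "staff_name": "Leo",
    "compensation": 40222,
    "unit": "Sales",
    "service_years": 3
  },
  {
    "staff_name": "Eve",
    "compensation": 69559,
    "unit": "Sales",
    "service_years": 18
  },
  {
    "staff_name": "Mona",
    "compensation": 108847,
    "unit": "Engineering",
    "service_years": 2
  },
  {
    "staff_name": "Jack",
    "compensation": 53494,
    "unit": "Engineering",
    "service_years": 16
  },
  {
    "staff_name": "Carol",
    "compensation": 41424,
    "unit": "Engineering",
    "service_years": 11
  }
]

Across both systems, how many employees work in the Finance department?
0

Schema mapping: "division" (system_hr2) = "unit" (system_hr3) = department

Finance employees in system_hr2: 0
Finance employees in system_hr3: 0

Total in Finance: 0 + 0 = 0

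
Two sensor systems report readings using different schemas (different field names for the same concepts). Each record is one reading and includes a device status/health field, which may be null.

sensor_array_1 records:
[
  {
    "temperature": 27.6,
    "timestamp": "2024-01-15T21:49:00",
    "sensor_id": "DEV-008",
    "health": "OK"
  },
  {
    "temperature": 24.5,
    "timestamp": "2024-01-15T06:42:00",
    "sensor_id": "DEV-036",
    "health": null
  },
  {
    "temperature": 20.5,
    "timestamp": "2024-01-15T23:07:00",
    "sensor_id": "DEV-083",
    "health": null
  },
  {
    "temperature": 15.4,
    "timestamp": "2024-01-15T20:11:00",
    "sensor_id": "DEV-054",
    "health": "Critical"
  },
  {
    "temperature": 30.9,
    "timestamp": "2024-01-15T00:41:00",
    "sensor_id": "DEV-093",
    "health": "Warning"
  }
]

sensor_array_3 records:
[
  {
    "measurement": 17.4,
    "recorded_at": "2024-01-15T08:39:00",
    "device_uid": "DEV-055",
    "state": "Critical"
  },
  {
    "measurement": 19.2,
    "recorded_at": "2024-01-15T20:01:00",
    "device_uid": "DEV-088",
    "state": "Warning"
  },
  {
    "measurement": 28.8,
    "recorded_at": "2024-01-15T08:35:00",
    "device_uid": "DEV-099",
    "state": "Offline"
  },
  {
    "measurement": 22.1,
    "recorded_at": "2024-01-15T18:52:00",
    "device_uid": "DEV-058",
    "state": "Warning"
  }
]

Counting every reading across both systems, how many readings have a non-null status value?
7

Schema mapping: "health" (sensor_array_1) = "state" (sensor_array_3) = status

Non-null in sensor_array_1: 3
Non-null in sensor_array_3: 4

Total non-null: 3 + 4 = 7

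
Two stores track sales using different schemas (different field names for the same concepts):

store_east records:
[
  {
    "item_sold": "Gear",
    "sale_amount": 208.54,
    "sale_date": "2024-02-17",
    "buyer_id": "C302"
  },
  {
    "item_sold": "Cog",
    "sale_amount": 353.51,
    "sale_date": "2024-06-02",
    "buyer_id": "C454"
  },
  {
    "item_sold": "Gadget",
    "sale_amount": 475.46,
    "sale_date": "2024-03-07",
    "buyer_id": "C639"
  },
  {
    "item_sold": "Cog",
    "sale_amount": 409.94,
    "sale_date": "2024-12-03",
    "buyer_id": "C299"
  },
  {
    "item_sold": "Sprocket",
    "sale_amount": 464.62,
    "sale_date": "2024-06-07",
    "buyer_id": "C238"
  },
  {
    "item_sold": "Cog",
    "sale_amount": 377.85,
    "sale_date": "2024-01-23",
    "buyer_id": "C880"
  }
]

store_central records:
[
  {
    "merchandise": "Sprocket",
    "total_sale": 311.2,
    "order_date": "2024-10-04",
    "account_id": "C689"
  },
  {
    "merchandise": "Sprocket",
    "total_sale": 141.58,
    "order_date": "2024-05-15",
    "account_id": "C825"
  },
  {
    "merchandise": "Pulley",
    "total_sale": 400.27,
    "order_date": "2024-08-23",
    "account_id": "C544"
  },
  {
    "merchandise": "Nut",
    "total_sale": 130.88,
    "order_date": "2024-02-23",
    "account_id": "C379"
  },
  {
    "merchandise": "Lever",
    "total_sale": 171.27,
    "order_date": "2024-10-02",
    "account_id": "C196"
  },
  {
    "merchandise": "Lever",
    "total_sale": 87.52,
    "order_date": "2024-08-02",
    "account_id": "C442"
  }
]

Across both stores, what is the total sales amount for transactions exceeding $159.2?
3172.66

Schema mapping: "sale_amount" (store_east) = "total_sale" (store_central) = sale amount

Sum of sales > $159.2 in store_east: 2289.92
Sum of sales > $159.2 in store_central: 882.74

Total: 2289.92 + 882.74 = 3172.66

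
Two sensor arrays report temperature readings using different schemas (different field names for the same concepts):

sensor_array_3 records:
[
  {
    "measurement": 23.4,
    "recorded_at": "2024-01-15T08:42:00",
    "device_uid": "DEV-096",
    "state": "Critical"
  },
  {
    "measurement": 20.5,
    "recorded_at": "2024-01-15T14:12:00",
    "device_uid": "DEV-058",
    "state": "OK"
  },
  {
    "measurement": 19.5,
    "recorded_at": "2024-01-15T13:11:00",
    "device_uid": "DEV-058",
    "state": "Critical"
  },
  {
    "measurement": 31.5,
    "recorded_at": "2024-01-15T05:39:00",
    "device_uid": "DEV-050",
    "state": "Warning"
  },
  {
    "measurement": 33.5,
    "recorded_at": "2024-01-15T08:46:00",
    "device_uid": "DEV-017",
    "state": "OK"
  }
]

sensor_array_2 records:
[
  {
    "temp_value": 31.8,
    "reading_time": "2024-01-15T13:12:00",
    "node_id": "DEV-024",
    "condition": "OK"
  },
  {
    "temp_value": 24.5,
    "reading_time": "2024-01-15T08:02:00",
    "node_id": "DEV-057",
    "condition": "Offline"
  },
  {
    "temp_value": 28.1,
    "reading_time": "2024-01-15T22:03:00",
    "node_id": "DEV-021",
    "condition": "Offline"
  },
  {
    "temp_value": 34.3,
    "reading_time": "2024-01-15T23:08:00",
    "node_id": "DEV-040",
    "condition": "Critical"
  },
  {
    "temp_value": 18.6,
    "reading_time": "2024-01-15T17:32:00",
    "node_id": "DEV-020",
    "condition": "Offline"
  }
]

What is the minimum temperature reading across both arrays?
18.6

Schema mapping: "measurement" (sensor_array_3) = "temp_value" (sensor_array_2) = temperature reading

Minimum in sensor_array_3: 19.5
Minimum in sensor_array_2: 18.6

Overall minimum: min(19.5, 18.6) = 18.6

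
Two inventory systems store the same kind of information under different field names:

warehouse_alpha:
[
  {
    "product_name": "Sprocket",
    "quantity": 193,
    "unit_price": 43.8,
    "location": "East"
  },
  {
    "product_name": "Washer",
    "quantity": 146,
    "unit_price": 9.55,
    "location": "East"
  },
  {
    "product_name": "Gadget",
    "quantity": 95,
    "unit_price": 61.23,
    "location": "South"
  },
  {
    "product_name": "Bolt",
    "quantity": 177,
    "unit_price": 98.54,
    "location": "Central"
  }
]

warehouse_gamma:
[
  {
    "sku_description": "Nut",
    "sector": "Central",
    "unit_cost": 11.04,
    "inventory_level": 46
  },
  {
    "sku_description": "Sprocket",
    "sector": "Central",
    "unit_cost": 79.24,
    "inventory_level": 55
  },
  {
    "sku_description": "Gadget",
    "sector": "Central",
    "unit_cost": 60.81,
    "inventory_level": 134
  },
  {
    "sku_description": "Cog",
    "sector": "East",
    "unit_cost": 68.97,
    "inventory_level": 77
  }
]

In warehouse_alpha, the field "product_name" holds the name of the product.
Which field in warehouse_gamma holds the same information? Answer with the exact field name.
sku_description

In warehouse_alpha, "product_name" holds the name of the product.
The fields in warehouse_gamma are: "sku_description", "sector", "unit_cost", "inventory_level".
"sku_description" is the match: the name refers to the same concept and its values are product-name strings (e.g. 'Cog', 'Gadget').
The other fields ("sector", "unit_cost", "inventory_level") hold different kinds of data.

So "product_name" in warehouse_alpha corresponds to "sku_description" in warehouse_gamma.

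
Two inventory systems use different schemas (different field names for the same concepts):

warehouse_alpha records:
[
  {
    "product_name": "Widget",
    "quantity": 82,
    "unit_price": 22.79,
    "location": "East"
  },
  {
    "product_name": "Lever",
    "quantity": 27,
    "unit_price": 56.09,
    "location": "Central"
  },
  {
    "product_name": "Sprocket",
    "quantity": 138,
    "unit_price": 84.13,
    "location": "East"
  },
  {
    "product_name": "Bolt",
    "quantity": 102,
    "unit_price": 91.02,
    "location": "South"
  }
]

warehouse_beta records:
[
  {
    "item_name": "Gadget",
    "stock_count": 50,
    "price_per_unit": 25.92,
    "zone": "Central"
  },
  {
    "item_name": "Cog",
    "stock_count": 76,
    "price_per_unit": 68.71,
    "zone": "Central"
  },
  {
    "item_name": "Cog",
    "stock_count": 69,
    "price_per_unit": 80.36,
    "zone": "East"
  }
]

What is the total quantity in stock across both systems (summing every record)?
544

To reconcile these schemas, identify the field holding the quantity in stock in each system:
1. In warehouse_alpha it is "quantity"
2. In warehouse_beta it is "stock_count"

From warehouse_alpha: 82 + 27 + 138 + 102 = 349
From warehouse_beta: 50 + 76 + 69 = 195

Total: 349 + 195 = 544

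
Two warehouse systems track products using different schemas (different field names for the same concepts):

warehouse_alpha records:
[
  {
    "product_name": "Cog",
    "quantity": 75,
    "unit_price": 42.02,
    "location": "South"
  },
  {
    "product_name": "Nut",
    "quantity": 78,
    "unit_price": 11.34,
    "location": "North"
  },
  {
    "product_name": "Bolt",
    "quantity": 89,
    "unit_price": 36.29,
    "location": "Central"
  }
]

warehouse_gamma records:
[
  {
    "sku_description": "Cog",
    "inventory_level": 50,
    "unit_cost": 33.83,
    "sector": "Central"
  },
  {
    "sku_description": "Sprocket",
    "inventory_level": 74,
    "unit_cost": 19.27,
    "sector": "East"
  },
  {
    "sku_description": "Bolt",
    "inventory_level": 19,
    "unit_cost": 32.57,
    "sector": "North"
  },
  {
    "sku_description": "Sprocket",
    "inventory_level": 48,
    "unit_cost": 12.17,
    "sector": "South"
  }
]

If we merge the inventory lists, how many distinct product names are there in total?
4

Schema mapping: "product_name" (warehouse_alpha) = "sku_description" (warehouse_gamma) = product name

Products in warehouse_alpha: ['Bolt', 'Cog', 'Nut']
Products in warehouse_gamma: ['Bolt', 'Cog', 'Sprocket']

Union (unique products): ['Bolt', 'Cog', 'Nut', 'Sprocket']
Count: 4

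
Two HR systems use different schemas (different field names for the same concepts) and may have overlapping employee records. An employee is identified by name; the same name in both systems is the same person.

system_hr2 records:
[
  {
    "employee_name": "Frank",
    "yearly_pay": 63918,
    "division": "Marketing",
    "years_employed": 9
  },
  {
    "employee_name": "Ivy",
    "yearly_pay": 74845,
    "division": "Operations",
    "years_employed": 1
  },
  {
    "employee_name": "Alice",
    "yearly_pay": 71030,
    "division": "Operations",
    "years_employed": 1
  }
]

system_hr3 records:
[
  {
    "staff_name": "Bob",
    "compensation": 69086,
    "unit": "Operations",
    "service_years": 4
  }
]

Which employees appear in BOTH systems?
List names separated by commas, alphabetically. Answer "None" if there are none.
None

Schema mapping: "employee_name" (system_hr2) = "staff_name" (system_hr3) = employee name

Names in system_hr2: ['Alice', 'Frank', 'Ivy']
Names in system_hr3: ['Bob']

Intersection: None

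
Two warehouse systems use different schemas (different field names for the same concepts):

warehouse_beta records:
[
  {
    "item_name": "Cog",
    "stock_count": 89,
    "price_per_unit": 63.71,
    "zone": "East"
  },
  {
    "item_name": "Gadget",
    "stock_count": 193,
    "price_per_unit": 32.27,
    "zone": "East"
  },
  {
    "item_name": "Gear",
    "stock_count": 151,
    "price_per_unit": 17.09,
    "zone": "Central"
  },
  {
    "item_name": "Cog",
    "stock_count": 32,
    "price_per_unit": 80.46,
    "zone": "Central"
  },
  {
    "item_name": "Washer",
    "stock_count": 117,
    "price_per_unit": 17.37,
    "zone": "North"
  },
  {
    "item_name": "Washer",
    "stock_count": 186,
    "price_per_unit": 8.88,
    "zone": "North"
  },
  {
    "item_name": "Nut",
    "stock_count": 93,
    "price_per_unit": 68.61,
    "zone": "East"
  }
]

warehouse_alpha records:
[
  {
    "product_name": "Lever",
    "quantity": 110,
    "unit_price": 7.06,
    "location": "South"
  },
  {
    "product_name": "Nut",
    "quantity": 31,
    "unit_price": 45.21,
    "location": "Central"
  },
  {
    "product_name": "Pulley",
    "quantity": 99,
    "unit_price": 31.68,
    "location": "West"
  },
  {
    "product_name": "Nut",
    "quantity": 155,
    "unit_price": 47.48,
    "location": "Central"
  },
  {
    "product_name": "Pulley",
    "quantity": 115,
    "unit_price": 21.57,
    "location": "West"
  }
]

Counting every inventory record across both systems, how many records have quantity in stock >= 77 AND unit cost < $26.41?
5

Schema mappings:
- "stock_count" (warehouse_beta) = "quantity" (warehouse_alpha) = quantity
- "price_per_unit" (warehouse_beta) = "unit_price" (warehouse_alpha) = unit cost

Records meeting both conditions in warehouse_beta: 3
Records meeting both conditions in warehouse_alpha: 2

Total: 3 + 2 = 5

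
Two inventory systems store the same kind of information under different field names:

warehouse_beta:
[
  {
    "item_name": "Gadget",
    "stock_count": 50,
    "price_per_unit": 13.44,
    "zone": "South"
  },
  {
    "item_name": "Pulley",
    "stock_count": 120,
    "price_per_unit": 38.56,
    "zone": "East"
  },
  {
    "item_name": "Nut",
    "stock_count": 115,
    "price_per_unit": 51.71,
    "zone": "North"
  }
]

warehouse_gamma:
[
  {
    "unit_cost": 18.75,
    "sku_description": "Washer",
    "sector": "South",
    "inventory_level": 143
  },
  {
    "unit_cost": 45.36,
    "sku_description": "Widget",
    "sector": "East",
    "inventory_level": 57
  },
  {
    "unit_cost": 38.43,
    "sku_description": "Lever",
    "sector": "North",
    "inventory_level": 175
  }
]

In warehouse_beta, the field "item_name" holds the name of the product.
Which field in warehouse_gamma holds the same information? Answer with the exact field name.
sku_description

In warehouse_beta, "item_name" holds the name of the product.
The fields in warehouse_gamma are: "unit_cost", "sku_description", "sector", "inventory_level".
"sku_description" is the match: the name refers to the same concept and its values are product-name strings (e.g. 'Lever', 'Washer').
The other fields ("unit_cost", "sector", "inventory_level") hold different kinds of data.

So "item_name" in warehouse_beta corresponds to "sku_description" in warehouse_gamma.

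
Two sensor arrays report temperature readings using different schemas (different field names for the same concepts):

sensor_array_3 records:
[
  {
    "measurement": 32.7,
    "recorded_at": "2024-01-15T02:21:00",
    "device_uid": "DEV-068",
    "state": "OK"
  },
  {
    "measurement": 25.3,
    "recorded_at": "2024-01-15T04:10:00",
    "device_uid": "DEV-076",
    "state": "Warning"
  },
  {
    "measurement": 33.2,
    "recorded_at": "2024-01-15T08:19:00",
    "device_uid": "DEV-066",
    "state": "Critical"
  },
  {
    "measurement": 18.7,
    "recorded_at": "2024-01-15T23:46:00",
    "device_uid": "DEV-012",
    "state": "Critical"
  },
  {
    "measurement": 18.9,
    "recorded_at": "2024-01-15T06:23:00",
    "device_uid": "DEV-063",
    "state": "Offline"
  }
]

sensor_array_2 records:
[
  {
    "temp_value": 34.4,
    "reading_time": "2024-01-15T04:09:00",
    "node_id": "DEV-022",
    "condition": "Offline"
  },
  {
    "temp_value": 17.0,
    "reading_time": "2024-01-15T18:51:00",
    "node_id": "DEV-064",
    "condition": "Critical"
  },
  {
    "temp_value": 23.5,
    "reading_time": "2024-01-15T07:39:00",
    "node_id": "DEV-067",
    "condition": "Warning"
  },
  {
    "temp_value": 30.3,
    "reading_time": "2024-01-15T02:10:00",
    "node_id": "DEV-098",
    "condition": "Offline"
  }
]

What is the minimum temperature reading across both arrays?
17.0

Schema mapping: "measurement" (sensor_array_3) = "temp_value" (sensor_array_2) = temperature reading

Minimum in sensor_array_3: 18.7
Minimum in sensor_array_2: 17.0

Overall minimum: min(18.7, 17.0) = 17.0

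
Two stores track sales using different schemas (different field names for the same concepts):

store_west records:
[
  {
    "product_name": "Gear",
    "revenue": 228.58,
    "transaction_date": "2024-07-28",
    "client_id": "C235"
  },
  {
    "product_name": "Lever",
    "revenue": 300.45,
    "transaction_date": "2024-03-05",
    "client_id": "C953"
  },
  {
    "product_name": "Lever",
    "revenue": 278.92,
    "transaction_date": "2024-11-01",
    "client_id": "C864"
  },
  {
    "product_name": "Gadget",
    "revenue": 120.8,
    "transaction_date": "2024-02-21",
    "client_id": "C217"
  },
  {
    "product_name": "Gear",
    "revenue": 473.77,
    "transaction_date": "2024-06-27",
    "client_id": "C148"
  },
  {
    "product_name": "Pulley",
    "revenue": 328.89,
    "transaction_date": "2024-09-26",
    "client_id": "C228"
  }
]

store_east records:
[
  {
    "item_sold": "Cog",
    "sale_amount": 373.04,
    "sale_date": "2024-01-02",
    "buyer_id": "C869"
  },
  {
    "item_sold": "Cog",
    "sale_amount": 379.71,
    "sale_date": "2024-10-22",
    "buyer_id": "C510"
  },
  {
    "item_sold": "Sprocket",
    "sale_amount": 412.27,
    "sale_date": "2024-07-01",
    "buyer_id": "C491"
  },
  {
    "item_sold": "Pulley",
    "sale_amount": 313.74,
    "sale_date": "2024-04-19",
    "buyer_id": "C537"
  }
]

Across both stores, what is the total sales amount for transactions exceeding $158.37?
3089.37

Schema mapping: "revenue" (store_west) = "sale_amount" (store_east) = sale amount

Sum of sales > $158.37 in store_west: 1610.61
Sum of sales > $158.37 in store_east: 1478.76

Total: 1610.61 + 1478.76 = 3089.37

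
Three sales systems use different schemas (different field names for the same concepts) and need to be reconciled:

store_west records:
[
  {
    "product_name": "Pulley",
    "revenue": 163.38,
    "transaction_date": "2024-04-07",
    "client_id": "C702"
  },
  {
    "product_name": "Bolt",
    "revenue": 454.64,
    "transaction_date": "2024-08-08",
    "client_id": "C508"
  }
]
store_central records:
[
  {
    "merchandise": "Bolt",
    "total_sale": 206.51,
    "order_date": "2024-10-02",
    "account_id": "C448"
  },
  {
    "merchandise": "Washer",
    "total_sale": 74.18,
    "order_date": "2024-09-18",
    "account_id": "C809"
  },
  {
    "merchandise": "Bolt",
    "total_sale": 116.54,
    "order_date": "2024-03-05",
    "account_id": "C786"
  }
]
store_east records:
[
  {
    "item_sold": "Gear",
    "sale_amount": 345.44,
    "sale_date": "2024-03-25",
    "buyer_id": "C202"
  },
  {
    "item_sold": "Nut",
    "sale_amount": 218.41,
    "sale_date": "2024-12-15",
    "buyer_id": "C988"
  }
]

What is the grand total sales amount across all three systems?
1579.1

Schema reconciliation - all amount fields map to sale amount:

store_west (revenue): 618.02
store_central (total_sale): 397.23
store_east (sale_amount): 563.85

Grand total: 1579.1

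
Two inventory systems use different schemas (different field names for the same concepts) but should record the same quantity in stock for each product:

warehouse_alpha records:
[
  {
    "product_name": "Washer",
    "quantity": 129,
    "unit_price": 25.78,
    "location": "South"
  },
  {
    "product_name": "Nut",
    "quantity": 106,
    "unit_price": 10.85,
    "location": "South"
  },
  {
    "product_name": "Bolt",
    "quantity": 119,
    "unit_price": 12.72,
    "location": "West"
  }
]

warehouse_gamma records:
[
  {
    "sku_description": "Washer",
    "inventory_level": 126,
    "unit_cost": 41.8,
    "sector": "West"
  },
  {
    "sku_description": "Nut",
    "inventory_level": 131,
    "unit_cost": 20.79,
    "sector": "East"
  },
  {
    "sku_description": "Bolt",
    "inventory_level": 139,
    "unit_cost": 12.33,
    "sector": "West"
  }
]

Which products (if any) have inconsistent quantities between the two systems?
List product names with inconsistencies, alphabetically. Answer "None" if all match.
Bolt, Nut, Washer

Schema mappings:
- "product_name" (warehouse_alpha) = "sku_description" (warehouse_gamma) = product name
- "quantity" (warehouse_alpha) = "inventory_level" (warehouse_gamma) = quantity

Comparison:
  Washer: 129 vs 126 - MISMATCH
  Nut: 106 vs 131 - MISMATCH
  Bolt: 119 vs 139 - MISMATCH

Products with inconsistencies: Bolt, Nut, Washer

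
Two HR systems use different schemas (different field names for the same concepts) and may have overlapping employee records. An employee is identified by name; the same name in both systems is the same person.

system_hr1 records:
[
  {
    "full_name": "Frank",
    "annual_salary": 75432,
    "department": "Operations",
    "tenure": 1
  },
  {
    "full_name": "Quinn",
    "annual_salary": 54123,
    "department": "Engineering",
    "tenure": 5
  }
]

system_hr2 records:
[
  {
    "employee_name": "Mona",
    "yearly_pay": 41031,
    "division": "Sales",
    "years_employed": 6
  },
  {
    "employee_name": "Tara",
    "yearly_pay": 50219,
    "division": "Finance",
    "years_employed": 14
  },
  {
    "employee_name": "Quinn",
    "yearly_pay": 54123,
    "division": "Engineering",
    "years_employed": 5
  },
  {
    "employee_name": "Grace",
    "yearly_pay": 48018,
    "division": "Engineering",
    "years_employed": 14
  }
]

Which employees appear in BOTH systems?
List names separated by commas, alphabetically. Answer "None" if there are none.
Quinn

Schema mapping: "full_name" (system_hr1) = "employee_name" (system_hr2) = employee name

Names in system_hr1: ['Frank', 'Quinn']
Names in system_hr2: ['Grace', 'Mona', 'Quinn', 'Tara']

Intersection: ['Quinn']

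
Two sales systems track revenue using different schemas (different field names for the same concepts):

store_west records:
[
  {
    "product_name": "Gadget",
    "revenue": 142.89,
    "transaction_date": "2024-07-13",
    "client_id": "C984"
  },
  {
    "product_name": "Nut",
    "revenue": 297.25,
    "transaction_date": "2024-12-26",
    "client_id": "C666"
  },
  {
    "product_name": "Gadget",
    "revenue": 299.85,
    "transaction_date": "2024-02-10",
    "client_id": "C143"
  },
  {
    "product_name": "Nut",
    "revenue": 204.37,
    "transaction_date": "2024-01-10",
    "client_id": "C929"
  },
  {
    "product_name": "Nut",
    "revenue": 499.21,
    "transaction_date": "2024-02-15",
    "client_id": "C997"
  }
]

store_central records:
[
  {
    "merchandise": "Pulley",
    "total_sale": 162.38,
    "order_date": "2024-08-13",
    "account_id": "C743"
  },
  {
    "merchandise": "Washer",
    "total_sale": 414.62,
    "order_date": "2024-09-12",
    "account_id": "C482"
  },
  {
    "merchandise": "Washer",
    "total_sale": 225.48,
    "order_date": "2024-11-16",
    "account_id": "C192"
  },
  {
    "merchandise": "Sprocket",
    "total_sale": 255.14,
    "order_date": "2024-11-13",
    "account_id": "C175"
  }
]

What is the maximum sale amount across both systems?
499.21

Reconcile: "revenue" (store_west) = "total_sale" (store_central) = sale amount

Maximum in store_west: 499.21
Maximum in store_central: 414.62

Overall maximum: max(499.21, 414.62) = 499.21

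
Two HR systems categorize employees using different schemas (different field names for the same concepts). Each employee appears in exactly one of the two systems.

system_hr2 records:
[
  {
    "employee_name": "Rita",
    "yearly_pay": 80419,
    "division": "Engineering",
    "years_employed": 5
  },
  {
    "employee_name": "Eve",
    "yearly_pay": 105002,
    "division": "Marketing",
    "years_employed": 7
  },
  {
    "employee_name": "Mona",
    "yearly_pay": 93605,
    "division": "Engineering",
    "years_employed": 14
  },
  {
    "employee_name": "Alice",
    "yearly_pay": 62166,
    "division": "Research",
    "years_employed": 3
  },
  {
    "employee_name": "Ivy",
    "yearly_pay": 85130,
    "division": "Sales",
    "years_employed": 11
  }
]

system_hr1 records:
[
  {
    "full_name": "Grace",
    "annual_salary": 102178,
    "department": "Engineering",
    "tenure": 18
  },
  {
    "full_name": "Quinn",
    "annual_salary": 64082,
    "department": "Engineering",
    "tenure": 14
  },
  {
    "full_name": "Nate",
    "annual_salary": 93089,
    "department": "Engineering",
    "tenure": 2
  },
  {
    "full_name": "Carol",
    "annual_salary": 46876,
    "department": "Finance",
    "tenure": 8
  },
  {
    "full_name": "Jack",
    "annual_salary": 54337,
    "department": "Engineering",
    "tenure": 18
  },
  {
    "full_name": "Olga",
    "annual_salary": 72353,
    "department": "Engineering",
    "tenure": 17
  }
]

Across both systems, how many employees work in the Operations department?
0

Schema mapping: "division" (system_hr2) = "department" (system_hr1) = department

Operations employees in system_hr2: 0
Operations employees in system_hr1: 0

Total in Operations: 0 + 0 = 0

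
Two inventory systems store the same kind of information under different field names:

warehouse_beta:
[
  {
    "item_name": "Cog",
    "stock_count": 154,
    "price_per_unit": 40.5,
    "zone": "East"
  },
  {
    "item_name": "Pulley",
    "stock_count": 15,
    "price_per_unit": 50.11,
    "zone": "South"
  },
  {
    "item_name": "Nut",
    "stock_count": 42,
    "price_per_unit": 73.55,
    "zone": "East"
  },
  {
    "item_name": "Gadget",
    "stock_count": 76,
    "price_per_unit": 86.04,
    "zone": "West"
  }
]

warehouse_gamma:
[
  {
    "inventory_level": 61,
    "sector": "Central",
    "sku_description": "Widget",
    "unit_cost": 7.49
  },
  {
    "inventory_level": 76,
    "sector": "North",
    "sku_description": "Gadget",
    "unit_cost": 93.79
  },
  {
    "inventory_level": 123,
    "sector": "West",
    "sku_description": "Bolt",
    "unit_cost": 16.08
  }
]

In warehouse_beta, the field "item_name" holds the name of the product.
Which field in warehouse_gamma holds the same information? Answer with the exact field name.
sku_description

In warehouse_beta, "item_name" holds the name of the product.
The fields in warehouse_gamma are: "inventory_level", "sector", "sku_description", "unit_cost".
"sku_description" is the match: the name refers to the same concept and its values are product-name strings (e.g. 'Bolt', 'Gadget').
The other fields ("inventory_level", "sector", "unit_cost") hold different kinds of data.

So "item_name" in warehouse_beta corresponds to "sku_description" in warehouse_gamma.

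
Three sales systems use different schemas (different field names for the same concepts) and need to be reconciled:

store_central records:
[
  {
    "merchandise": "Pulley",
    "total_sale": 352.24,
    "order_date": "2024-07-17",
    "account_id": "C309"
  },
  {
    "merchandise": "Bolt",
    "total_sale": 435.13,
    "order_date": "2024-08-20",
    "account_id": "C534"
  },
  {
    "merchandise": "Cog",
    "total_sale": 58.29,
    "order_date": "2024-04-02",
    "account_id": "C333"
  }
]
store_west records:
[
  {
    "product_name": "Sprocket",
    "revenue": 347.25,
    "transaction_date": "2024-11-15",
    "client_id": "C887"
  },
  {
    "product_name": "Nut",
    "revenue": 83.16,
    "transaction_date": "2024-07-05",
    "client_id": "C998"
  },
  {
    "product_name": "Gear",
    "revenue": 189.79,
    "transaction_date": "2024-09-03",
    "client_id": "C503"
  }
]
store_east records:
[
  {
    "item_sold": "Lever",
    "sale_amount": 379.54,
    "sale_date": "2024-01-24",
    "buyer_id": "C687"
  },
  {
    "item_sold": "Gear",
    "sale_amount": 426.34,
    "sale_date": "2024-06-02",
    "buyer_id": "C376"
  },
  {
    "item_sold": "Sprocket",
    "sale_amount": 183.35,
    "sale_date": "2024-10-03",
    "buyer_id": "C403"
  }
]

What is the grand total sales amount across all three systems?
2455.09

Schema reconciliation - all amount fields map to sale amount:

store_central (total_sale): 845.66
store_west (revenue): 620.2
store_east (sale_amount): 989.23

Grand total: 2455.09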